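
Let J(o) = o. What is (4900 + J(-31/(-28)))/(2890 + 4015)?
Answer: 137231/193340 ≈ 0.70979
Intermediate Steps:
(4900 + J(-31/(-28)))/(2890 + 4015) = (4900 - 31/(-28))/(2890 + 4015) = (4900 - 31*(-1/28))/6905 = (4900 + 31/28)*(1/6905) = (137231/28)*(1/6905) = 137231/193340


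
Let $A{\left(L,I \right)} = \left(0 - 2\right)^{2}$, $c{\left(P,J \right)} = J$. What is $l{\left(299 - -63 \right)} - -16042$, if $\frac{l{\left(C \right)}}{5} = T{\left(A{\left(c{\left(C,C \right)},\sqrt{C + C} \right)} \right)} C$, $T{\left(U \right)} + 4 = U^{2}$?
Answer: $37762$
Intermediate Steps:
$A{\left(L,I \right)} = 4$ ($A{\left(L,I \right)} = \left(-2\right)^{2} = 4$)
$T{\left(U \right)} = -4 + U^{2}$
$l{\left(C \right)} = 60 C$ ($l{\left(C \right)} = 5 \left(-4 + 4^{2}\right) C = 5 \left(-4 + 16\right) C = 5 \cdot 12 C = 60 C$)
$l{\left(299 - -63 \right)} - -16042 = 60 \left(299 - -63\right) - -16042 = 60 \left(299 + 63\right) + 16042 = 60 \cdot 362 + 16042 = 21720 + 16042 = 37762$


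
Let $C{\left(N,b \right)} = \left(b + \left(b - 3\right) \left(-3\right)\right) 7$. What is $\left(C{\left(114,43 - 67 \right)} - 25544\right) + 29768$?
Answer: $4623$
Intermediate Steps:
$C{\left(N,b \right)} = 63 - 14 b$ ($C{\left(N,b \right)} = \left(b + \left(-3 + b\right) \left(-3\right)\right) 7 = \left(b - \left(-9 + 3 b\right)\right) 7 = \left(9 - 2 b\right) 7 = 63 - 14 b$)
$\left(C{\left(114,43 - 67 \right)} - 25544\right) + 29768 = \left(\left(63 - 14 \left(43 - 67\right)\right) - 25544\right) + 29768 = \left(\left(63 - -336\right) - 25544\right) + 29768 = \left(\left(63 + 336\right) - 25544\right) + 29768 = \left(399 - 25544\right) + 29768 = -25145 + 29768 = 4623$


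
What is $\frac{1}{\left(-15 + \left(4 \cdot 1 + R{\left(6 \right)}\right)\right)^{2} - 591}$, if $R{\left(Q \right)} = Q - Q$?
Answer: $- \frac{1}{470} \approx -0.0021277$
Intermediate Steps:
$R{\left(Q \right)} = 0$
$\frac{1}{\left(-15 + \left(4 \cdot 1 + R{\left(6 \right)}\right)\right)^{2} - 591} = \frac{1}{\left(-15 + \left(4 \cdot 1 + 0\right)\right)^{2} - 591} = \frac{1}{\left(-15 + \left(4 + 0\right)\right)^{2} - 591} = \frac{1}{\left(-15 + 4\right)^{2} - 591} = \frac{1}{\left(-11\right)^{2} - 591} = \frac{1}{121 - 591} = \frac{1}{-470} = - \frac{1}{470}$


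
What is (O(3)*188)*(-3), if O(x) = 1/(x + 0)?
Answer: -188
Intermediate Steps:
O(x) = 1/x
(O(3)*188)*(-3) = (188/3)*(-3) = -188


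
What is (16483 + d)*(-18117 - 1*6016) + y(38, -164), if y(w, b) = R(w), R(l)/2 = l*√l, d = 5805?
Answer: -537876304 + 76*√38 ≈ -5.3788e+8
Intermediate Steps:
R(l) = 2*l^(3/2) (R(l) = 2*(l*√l) = 2*l^(3/2))
y(w, b) = 2*w^(3/2)
(16483 + d)*(-18117 - 1*6016) + y(38, -164) = (16483 + 5805)*(-18117 - 1*6016) + 2*38^(3/2) = 22288*(-18117 - 6016) + 2*(38*√38) = 22288*(-24133) + 76*√38 = -537876304 + 76*√38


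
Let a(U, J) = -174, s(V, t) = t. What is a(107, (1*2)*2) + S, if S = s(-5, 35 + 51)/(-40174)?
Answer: -3495181/20087 ≈ -174.00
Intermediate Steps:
S = -43/20087 (S = (35 + 51)/(-40174) = 86*(-1/40174) = -43/20087 ≈ -0.0021407)
a(107, (1*2)*2) + S = -174 - 43/20087 = -3495181/20087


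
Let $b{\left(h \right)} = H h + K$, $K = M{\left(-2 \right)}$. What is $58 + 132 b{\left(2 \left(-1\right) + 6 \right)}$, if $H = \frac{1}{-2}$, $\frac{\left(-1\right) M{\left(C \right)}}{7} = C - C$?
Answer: $-206$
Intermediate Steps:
$M{\left(C \right)} = 0$ ($M{\left(C \right)} = - 7 \left(C - C\right) = \left(-7\right) 0 = 0$)
$K = 0$
$H = - \frac{1}{2} \approx -0.5$
$b{\left(h \right)} = - \frac{h}{2}$ ($b{\left(h \right)} = - \frac{h}{2} + 0 = - \frac{h}{2}$)
$58 + 132 b{\left(2 \left(-1\right) + 6 \right)} = 58 + 132 \left(- \frac{2 \left(-1\right) + 6}{2}\right) = 58 + 132 \left(- \frac{-2 + 6}{2}\right) = 58 + 132 \left(\left(- \frac{1}{2}\right) 4\right) = 58 + 132 \left(-2\right) = 58 - 264 = -206$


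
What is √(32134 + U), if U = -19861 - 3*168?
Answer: √11769 ≈ 108.48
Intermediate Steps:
U = -20365 (U = -19861 - 1*504 = -19861 - 504 = -20365)
√(32134 + U) = √(32134 - 20365) = √11769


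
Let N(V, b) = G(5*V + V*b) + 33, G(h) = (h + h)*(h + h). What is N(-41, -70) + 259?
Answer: 28409192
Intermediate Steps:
G(h) = 4*h² (G(h) = (2*h)*(2*h) = 4*h²)
N(V, b) = 33 + 4*(5*V + V*b)² (N(V, b) = 4*(5*V + V*b)² + 33 = 33 + 4*(5*V + V*b)²)
N(-41, -70) + 259 = (33 + 4*(-41)²*(5 - 70)²) + 259 = (33 + 4*1681*(-65)²) + 259 = (33 + 4*1681*4225) + 259 = (33 + 28408900) + 259 = 28408933 + 259 = 28409192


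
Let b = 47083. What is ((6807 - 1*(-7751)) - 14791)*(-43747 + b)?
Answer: -777288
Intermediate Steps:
((6807 - 1*(-7751)) - 14791)*(-43747 + b) = ((6807 - 1*(-7751)) - 14791)*(-43747 + 47083) = ((6807 + 7751) - 14791)*3336 = (14558 - 14791)*3336 = -233*3336 = -777288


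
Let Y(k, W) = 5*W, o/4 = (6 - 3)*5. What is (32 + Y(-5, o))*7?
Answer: 2324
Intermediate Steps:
o = 60 (o = 4*((6 - 3)*5) = 4*(3*5) = 4*15 = 60)
(32 + Y(-5, o))*7 = (32 + 5*60)*7 = (32 + 300)*7 = 332*7 = 2324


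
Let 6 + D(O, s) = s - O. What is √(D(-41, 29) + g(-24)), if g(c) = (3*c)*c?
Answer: 16*√7 ≈ 42.332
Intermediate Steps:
D(O, s) = -6 + s - O (D(O, s) = -6 + (s - O) = -6 + s - O)
g(c) = 3*c²
√(D(-41, 29) + g(-24)) = √((-6 + 29 - 1*(-41)) + 3*(-24)²) = √((-6 + 29 + 41) + 3*576) = √(64 + 1728) = √1792 = 16*√7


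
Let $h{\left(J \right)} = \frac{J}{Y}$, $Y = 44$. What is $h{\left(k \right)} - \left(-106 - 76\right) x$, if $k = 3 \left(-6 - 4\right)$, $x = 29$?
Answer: $\frac{116101}{22} \approx 5277.3$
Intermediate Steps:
$k = -30$ ($k = 3 \left(-10\right) = -30$)
$h{\left(J \right)} = \frac{J}{44}$
$h{\left(k \right)} - \left(-106 - 76\right) x = \frac{1}{44} \left(-30\right) - \left(-106 - 76\right) 29 = - \frac{15}{22} - \left(-182\right) 29 = - \frac{15}{22} - -5278 = - \frac{15}{22} + 5278 = \frac{116101}{22}$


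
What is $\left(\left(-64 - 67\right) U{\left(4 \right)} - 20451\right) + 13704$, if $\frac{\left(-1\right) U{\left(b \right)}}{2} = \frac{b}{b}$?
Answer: $-6485$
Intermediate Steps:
$U{\left(b \right)} = -2$ ($U{\left(b \right)} = - 2 \frac{b}{b} = \left(-2\right) 1 = -2$)
$\left(\left(-64 - 67\right) U{\left(4 \right)} - 20451\right) + 13704 = \left(\left(-64 - 67\right) \left(-2\right) - 20451\right) + 13704 = \left(\left(-131\right) \left(-2\right) - 20451\right) + 13704 = \left(262 - 20451\right) + 13704 = -20189 + 13704 = -6485$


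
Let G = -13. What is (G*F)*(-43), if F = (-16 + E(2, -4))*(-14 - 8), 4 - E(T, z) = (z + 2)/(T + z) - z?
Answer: 209066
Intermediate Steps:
E(T, z) = 4 + z - (2 + z)/(T + z) (E(T, z) = 4 - ((z + 2)/(T + z) - z) = 4 - ((2 + z)/(T + z) - z) = 4 - (-z + (2 + z)/(T + z)) = 4 + (z - (2 + z)/(T + z)) = 4 + z - (2 + z)/(T + z))
F = 374 (F = (-16 + (-2 + (-4)**2 + 3*(-4) + 4*2 + 2*(-4))/(2 - 4))*(-14 - 8) = (-16 + (-2 + 16 - 12 + 8 - 8)/(-2))*(-22) = (-16 - 1/2*2)*(-22) = (-16 - 1)*(-22) = -17*(-22) = 374)
(G*F)*(-43) = -13*374*(-43) = -4862*(-43) = 209066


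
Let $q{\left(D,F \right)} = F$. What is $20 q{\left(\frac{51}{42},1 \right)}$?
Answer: $20$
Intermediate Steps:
$20 q{\left(\frac{51}{42},1 \right)} = 20 \cdot 1 = 20$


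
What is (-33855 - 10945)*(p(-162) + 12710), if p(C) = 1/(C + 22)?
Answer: -569407680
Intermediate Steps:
p(C) = 1/(22 + C)
(-33855 - 10945)*(p(-162) + 12710) = (-33855 - 10945)*(1/(22 - 162) + 12710) = -44800*(1/(-140) + 12710) = -44800*(-1/140 + 12710) = -44800*1779399/140 = -569407680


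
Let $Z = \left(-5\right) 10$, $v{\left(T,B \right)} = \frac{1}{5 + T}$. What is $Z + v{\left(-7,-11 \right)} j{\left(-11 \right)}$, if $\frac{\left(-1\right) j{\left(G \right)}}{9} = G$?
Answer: $- \frac{199}{2} \approx -99.5$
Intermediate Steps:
$j{\left(G \right)} = - 9 G$
$Z = -50$
$Z + v{\left(-7,-11 \right)} j{\left(-11 \right)} = -50 + \frac{\left(-9\right) \left(-11\right)}{5 - 7} = -50 + \frac{1}{-2} \cdot 99 = -50 - \frac{99}{2} = - \frac{199}{2}$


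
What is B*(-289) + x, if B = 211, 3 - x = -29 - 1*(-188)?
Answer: -61135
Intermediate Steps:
x = -156 (x = 3 - (-29 - 1*(-188)) = 3 - (-29 + 188) = 3 - 1*159 = 3 - 159 = -156)
B*(-289) + x = 211*(-289) - 156 = -60979 - 156 = -61135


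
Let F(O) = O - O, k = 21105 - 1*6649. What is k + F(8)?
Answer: 14456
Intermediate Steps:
k = 14456 (k = 21105 - 6649 = 14456)
F(O) = 0
k + F(8) = 14456 + 0 = 14456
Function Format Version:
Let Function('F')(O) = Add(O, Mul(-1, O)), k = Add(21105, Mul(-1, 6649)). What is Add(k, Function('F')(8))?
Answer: 14456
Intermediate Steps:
k = 14456 (k = Add(21105, -6649) = 14456)
Function('F')(O) = 0
Add(k, Function('F')(8)) = Add(14456, 0) = 14456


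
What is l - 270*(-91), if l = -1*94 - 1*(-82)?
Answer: 24558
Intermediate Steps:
l = -12 (l = -94 + 82 = -12)
l - 270*(-91) = -12 - 270*(-91) = -12 + 24570 = 24558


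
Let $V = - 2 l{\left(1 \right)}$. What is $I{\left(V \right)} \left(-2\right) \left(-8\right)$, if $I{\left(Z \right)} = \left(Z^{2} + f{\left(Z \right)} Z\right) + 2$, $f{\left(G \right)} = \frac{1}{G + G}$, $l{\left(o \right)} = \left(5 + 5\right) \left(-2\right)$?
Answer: $25640$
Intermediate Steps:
$l{\left(o \right)} = -20$ ($l{\left(o \right)} = 10 \left(-2\right) = -20$)
$f{\left(G \right)} = \frac{1}{2 G}$
$V = 40$ ($V = \left(-2\right) \left(-20\right) = 40$)
$I{\left(Z \right)} = \frac{5}{2} + Z^{2}$ ($I{\left(Z \right)} = \left(Z^{2} + \frac{1}{2 Z} Z\right) + 2 = \left(Z^{2} + \frac{1}{2}\right) + 2 = \left(\frac{1}{2} + Z^{2}\right) + 2 = \frac{5}{2} + Z^{2}$)
$I{\left(V \right)} \left(-2\right) \left(-8\right) = \left(\frac{5}{2} + 40^{2}\right) \left(-2\right) \left(-8\right) = \left(\frac{5}{2} + 1600\right) \left(-2\right) \left(-8\right) = \frac{3205}{2} \left(-2\right) \left(-8\right) = \left(-3205\right) \left(-8\right) = 25640$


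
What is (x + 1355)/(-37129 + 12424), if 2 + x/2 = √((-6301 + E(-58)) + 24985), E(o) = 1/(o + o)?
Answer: -1351/24705 - √62852947/716445 ≈ -0.065751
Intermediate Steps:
E(o) = 1/(2*o)
x = -4 + √62852947/29 (x = -4 + 2*√((-6301 + (½)/(-58)) + 24985) = -4 + 2*√((-6301 + (½)*(-1/58)) + 24985) = -4 + 2*√((-6301 - 1/116) + 24985) = -4 + 2*√(-730917/116 + 24985) = -4 + 2*√(2167343/116) = -4 + 2*(√62852947/58) = -4 + √62852947/29 ≈ 269.38)
(x + 1355)/(-37129 + 12424) = ((-4 + √62852947/29) + 1355)/(-37129 + 12424) = (1351 + √62852947/29)/(-24705) = (1351 + √62852947/29)*(-1/24705) = -1351/24705 - √62852947/716445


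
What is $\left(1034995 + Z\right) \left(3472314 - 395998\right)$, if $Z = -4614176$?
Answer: $-11010691777196$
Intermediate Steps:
$\left(1034995 + Z\right) \left(3472314 - 395998\right) = \left(1034995 - 4614176\right) \left(3472314 - 395998\right) = \left(-3579181\right) 3076316 = -11010691777196$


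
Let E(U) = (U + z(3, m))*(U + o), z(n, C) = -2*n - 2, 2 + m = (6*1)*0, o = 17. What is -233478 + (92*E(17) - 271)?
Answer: -205597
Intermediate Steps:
m = -2 (m = -2 + (6*1)*0 = -2 + 6*0 = -2 + 0 = -2)
z(n, C) = -2 - 2*n
E(U) = (-8 + U)*(17 + U) (E(U) = (U + (-2 - 2*3))*(U + 17) = (U + (-2 - 6))*(17 + U) = (U - 8)*(17 + U) = (-8 + U)*(17 + U))
-233478 + (92*E(17) - 271) = -233478 + (92*(-136 + 17² + 9*17) - 271) = -233478 + (92*(-136 + 289 + 153) - 271) = -233478 + (92*306 - 271) = -233478 + (28152 - 271) = -233478 + 27881 = -205597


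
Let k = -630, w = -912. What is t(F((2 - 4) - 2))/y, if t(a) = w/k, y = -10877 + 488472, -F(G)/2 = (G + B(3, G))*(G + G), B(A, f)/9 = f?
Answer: 152/50147475 ≈ 3.0311e-6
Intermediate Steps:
B(A, f) = 9*f
F(G) = -40*G² (F(G) = -2*(G + 9*G)*(G + G) = -2*10*G*2*G = -40*G²)
y = 477595
t(a) = 152/105 (t(a) = -912/(-630) = -912*(-1/630) = 152/105)
t(F((2 - 4) - 2))/y = (152/105)/477595 = (152/105)*(1/477595) = 152/50147475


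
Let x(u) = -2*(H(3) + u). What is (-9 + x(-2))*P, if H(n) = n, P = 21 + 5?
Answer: -286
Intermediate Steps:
P = 26
x(u) = -6 - 2*u (x(u) = -2*(3 + u) = -6 - 2*u)
(-9 + x(-2))*P = (-9 + (-6 - 2*(-2)))*26 = (-9 + (-6 + 4))*26 = (-9 - 2)*26 = -11*26 = -286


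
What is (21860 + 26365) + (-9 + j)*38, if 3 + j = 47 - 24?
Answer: 48643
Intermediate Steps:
j = 20 (j = -3 + (47 - 24) = -3 + 23 = 20)
(21860 + 26365) + (-9 + j)*38 = (21860 + 26365) + (-9 + 20)*38 = 48225 + 11*38 = 48225 + 418 = 48643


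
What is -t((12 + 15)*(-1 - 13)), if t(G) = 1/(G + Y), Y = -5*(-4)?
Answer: 1/358 ≈ 0.0027933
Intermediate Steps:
Y = 20
t(G) = 1/(20 + G) (t(G) = 1/(G + 20) = 1/(20 + G))
-t((12 + 15)*(-1 - 13)) = -1/(20 + (12 + 15)*(-1 - 13)) = -1/(20 + 27*(-14)) = -1/(20 - 378) = -1/(-358) = -1*(-1/358) = 1/358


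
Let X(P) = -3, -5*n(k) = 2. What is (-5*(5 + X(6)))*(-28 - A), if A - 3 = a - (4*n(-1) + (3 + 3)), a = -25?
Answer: 16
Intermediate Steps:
n(k) = -⅖ (n(k) = -⅕*2 = -⅖)
A = -132/5 (A = 3 + (-25 - (4*(-⅖) + (3 + 3))) = 3 + (-25 - (-8/5 + 6)) = 3 + (-25 - 1*22/5) = 3 + (-25 - 22/5) = 3 - 147/5 = -132/5 ≈ -26.400)
(-5*(5 + X(6)))*(-28 - A) = (-5*(5 - 3))*(-28 - 1*(-132/5)) = (-5*2)*(-28 + 132/5) = -10*(-8/5) = 16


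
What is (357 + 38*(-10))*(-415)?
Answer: 9545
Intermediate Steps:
(357 + 38*(-10))*(-415) = (357 - 380)*(-415) = -23*(-415) = 9545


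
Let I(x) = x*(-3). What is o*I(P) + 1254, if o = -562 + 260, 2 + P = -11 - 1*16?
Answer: -25020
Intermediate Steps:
P = -29 (P = -2 + (-11 - 1*16) = -2 + (-11 - 16) = -2 - 27 = -29)
I(x) = -3*x
o = -302
o*I(P) + 1254 = -(-906)*(-29) + 1254 = -302*87 + 1254 = -26274 + 1254 = -25020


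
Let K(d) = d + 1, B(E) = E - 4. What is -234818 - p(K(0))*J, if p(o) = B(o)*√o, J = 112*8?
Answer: -232130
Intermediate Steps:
J = 896
B(E) = -4 + E
K(d) = 1 + d
p(o) = √o*(-4 + o) (p(o) = (-4 + o)*√o = √o*(-4 + o))
-234818 - p(K(0))*J = -234818 - √(1 + 0)*(-4 + (1 + 0))*896 = -234818 - √1*(-4 + 1)*896 = -234818 - 1*(-3)*896 = -234818 - (-3)*896 = -234818 - 1*(-2688) = -234818 + 2688 = -232130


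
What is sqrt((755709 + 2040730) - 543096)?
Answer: sqrt(2253343) ≈ 1501.1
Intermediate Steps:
sqrt((755709 + 2040730) - 543096) = sqrt(2796439 - 543096) = sqrt(2253343)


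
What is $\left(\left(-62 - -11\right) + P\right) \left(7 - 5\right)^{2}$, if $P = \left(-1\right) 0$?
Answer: $-204$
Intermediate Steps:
$P = 0$
$\left(\left(-62 - -11\right) + P\right) \left(7 - 5\right)^{2} = \left(\left(-62 - -11\right) + 0\right) \left(7 - 5\right)^{2} = \left(\left(-62 + 11\right) + 0\right) 2^{2} = \left(-51 + 0\right) 4 = \left(-51\right) 4 = -204$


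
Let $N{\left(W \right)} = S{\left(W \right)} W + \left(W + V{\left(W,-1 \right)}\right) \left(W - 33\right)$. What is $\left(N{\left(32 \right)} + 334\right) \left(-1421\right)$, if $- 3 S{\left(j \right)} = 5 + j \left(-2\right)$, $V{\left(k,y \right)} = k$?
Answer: $- \frac{3833858}{3} \approx -1.278 \cdot 10^{6}$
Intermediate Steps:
$S{\left(j \right)} = - \frac{5}{3} + \frac{2 j}{3}$ ($S{\left(j \right)} = - \frac{5 + j \left(-2\right)}{3} = - \frac{5 - 2 j}{3} = - \frac{5}{3} + \frac{2 j}{3}$)
$N{\left(W \right)} = W \left(- \frac{5}{3} + \frac{2 W}{3}\right) + 2 W \left(-33 + W\right)$ ($N{\left(W \right)} = \left(- \frac{5}{3} + \frac{2 W}{3}\right) W + \left(W + W\right) \left(W - 33\right) = W \left(- \frac{5}{3} + \frac{2 W}{3}\right) + 2 W \left(-33 + W\right)$)
$\left(N{\left(32 \right)} + 334\right) \left(-1421\right) = \left(\frac{1}{3} \cdot 32 \left(-203 + 8 \cdot 32\right) + 334\right) \left(-1421\right) = \left(\frac{1}{3} \cdot 32 \left(-203 + 256\right) + 334\right) \left(-1421\right) = \left(\frac{1}{3} \cdot 32 \cdot 53 + 334\right) \left(-1421\right) = \left(\frac{1696}{3} + 334\right) \left(-1421\right) = \frac{2698}{3} \left(-1421\right) = - \frac{3833858}{3}$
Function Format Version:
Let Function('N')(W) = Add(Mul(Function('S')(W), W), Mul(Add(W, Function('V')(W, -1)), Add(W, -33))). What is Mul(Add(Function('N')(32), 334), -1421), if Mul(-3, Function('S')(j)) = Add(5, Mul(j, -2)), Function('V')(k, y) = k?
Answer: Rational(-3833858, 3) ≈ -1.2780e+6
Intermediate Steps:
Function('S')(j) = Add(Rational(-5, 3), Mul(Rational(2, 3), j)) (Function('S')(j) = Mul(Rational(-1, 3), Add(5, Mul(j, -2))) = Mul(Rational(-1, 3), Add(5, Mul(-2, j))) = Add(Rational(-5, 3), Mul(Rational(2, 3), j)))
Function('N')(W) = Add(Mul(W, Add(Rational(-5, 3), Mul(Rational(2, 3), W))), Mul(2, W, Add(-33, W))) (Function('N')(W) = Add(Mul(Add(Rational(-5, 3), Mul(Rational(2, 3), W)), W), Mul(Add(W, W), Add(W, -33))) = Add(Mul(W, Add(Rational(-5, 3), Mul(Rational(2, 3), W))), Mul(Mul(2, W), Add(-33, W))) = Add(Mul(W, Add(Rational(-5, 3), Mul(Rational(2, 3), W))), Mul(2, W, Add(-33, W))))
Mul(Add(Function('N')(32), 334), -1421) = Mul(Add(Mul(Rational(1, 3), 32, Add(-203, Mul(8, 32))), 334), -1421) = Mul(Add(Mul(Rational(1, 3), 32, Add(-203, 256)), 334), -1421) = Mul(Add(Mul(Rational(1, 3), 32, 53), 334), -1421) = Mul(Add(Rational(1696, 3), 334), -1421) = Mul(Rational(2698, 3), -1421) = Rational(-3833858, 3)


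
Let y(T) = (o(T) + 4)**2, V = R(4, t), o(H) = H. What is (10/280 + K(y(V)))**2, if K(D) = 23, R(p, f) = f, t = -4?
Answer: 416025/784 ≈ 530.64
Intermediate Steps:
V = -4
y(T) = (4 + T)**2 (y(T) = (T + 4)**2 = (4 + T)**2)
(10/280 + K(y(V)))**2 = (10/280 + 23)**2 = (10*(1/280) + 23)**2 = (1/28 + 23)**2 = (645/28)**2 = 416025/784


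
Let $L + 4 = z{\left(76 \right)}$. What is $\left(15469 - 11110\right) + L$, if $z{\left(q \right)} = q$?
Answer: $4431$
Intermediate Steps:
$L = 72$ ($L = -4 + 76 = 72$)
$\left(15469 - 11110\right) + L = \left(15469 - 11110\right) + 72 = 4359 + 72 = 4431$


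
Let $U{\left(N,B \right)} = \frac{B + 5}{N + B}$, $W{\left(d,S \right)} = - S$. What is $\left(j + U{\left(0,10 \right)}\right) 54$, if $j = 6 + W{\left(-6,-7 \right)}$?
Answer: $783$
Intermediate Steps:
$U{\left(N,B \right)} = \frac{5 + B}{B + N}$
$j = 13$ ($j = 6 - -7 = 6 + 7 = 13$)
$\left(j + U{\left(0,10 \right)}\right) 54 = \left(13 + \frac{5 + 10}{10 + 0}\right) 54 = \left(13 + \frac{1}{10} \cdot 15\right) 54 = \left(13 + \frac{3}{2}\right) 54 = \frac{29}{2} \cdot 54 = 783$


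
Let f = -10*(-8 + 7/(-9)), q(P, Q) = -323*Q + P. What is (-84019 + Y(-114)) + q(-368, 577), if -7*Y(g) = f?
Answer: -17058544/63 ≈ -2.7077e+5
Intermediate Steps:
q(P, Q) = P - 323*Q
f = 790/9 (f = -10*(-8 + 7*(-⅑)) = -10*(-8 - 7/9) = -10*(-79/9) = 790/9 ≈ 87.778)
Y(g) = -790/63 (Y(g) = -⅐*790/9 = -790/63)
(-84019 + Y(-114)) + q(-368, 577) = (-84019 - 790/63) + (-368 - 323*577) = -5293987/63 + (-368 - 186371) = -5293987/63 - 186739 = -17058544/63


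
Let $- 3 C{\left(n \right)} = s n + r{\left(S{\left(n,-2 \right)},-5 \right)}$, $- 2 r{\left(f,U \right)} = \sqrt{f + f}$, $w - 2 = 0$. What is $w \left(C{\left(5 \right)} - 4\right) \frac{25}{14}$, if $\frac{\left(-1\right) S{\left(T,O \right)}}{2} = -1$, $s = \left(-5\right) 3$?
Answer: $\frac{1600}{21} \approx 76.19$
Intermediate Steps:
$w = 2$ ($w = 2 + 0 = 2$)
$s = -15$
$S{\left(T,O \right)} = 2$ ($S{\left(T,O \right)} = \left(-2\right) \left(-1\right) = 2$)
$r{\left(f,U \right)} = - \frac{\sqrt{2} \sqrt{f}}{2}$ ($r{\left(f,U \right)} = - \frac{\sqrt{f + f}}{2} = - \frac{\sqrt{2 f}}{2} = - \frac{\sqrt{2} \sqrt{f}}{2}$)
$C{\left(n \right)} = \frac{1}{3} + 5 n$ ($C{\left(n \right)} = - \frac{- 15 n - \frac{\sqrt{2} \sqrt{2}}{2}}{3} = - \frac{- 15 n - 1}{3} = - \frac{-1 - 15 n}{3} = \frac{1}{3} + 5 n$)
$w \left(C{\left(5 \right)} - 4\right) \frac{25}{14} = 2 \left(\left(\frac{1}{3} + 5 \cdot 5\right) - 4\right) \frac{25}{14} = 2 \left(\left(\frac{1}{3} + 25\right) - 4\right) 25 \cdot \frac{1}{14} = 2 \left(\frac{76}{3} - 4\right) \frac{25}{14} = 2 \cdot \frac{64}{3} \cdot \frac{25}{14} = \frac{128}{3} \cdot \frac{25}{14} = \frac{1600}{21}$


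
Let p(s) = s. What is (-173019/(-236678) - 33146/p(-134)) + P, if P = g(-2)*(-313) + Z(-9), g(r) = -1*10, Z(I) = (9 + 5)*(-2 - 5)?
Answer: 52013772399/15857426 ≈ 3280.1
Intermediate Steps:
Z(I) = -98 (Z(I) = 14*(-7) = -98)
g(r) = -10
P = 3032 (P = -10*(-313) - 98 = 3130 - 98 = 3032)
(-173019/(-236678) - 33146/p(-134)) + P = (-173019/(-236678) - 33146/(-134)) + 3032 = (-173019*(-1/236678) - 33146*(-1/134)) + 3032 = (173019/236678 + 16573/67) + 3032 = 3934056767/15857426 + 3032 = 52013772399/15857426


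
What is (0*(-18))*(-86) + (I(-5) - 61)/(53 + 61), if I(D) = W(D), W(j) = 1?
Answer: -10/19 ≈ -0.52632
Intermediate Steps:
I(D) = 1
(0*(-18))*(-86) + (I(-5) - 61)/(53 + 61) = (0*(-18))*(-86) + (1 - 61)/(53 + 61) = 0*(-86) - 60/114 = 0 - 60*1/114 = 0 - 10/19 = -10/19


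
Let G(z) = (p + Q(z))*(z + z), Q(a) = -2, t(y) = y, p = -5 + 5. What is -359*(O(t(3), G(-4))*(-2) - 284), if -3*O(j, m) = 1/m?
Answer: 2446585/24 ≈ 1.0194e+5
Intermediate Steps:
p = 0
G(z) = -4*z (G(z) = (0 - 2)*(z + z) = -4*z)
O(j, m) = -1/(3*m)
-359*(O(t(3), G(-4))*(-2) - 284) = -359*(-1/(3*((-4*(-4))))*(-2) - 284) = -359*(-⅓/16*(-2) - 284) = -359*(-⅓*1/16*(-2) - 284) = -359*(-1/48*(-2) - 284) = -359*(1/24 - 284) = -359*(-6815/24) = 2446585/24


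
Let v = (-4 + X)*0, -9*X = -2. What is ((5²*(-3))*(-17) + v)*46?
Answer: 58650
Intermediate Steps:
X = 2/9 (X = -⅑*(-2) = 2/9 ≈ 0.22222)
v = 0 (v = (-4 + 2/9)*0 = -34/9*0 = 0)
((5²*(-3))*(-17) + v)*46 = ((5²*(-3))*(-17) + 0)*46 = ((25*(-3))*(-17) + 0)*46 = (-75*(-17) + 0)*46 = (1275 + 0)*46 = 1275*46 = 58650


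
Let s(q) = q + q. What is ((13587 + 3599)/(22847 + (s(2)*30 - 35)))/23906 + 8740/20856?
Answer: 7679062079/18322944948 ≈ 0.41910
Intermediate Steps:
s(q) = 2*q
((13587 + 3599)/(22847 + (s(2)*30 - 35)))/23906 + 8740/20856 = ((13587 + 3599)/(22847 + ((2*2)*30 - 35)))/23906 + 8740/20856 = (17186/(22847 + (4*30 - 35)))*(1/23906) + 8740*(1/20856) = (17186/(22847 + (120 - 35)))*(1/23906) + 2185/5214 = (17186/(22847 + 85))*(1/23906) + 2185/5214 = (17186/22932)*(1/23906) + 2185/5214 = (17186*(1/22932))*(1/23906) + 2185/5214 = (661/882)*(1/23906) + 2185/5214 = 661/21085092 + 2185/5214 = 7679062079/18322944948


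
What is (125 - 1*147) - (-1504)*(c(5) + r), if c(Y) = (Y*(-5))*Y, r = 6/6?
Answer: -186518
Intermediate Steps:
r = 1 (r = 6*(1/6) = 1)
c(Y) = -5*Y**2 (c(Y) = (-5*Y)*Y = -5*Y**2)
(125 - 1*147) - (-1504)*(c(5) + r) = (125 - 1*147) - (-1504)*(-5*5**2 + 1) = (125 - 147) - (-1504)*(-5*25 + 1) = -22 - (-1504)*(-125 + 1) = -22 - (-1504)*(-124) = -22 - 188*992 = -22 - 186496 = -186518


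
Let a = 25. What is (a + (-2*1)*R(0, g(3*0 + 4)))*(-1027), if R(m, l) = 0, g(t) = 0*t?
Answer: -25675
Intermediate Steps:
g(t) = 0
(a + (-2*1)*R(0, g(3*0 + 4)))*(-1027) = (25 - 2*1*0)*(-1027) = (25 - 2*0)*(-1027) = (25 + 0)*(-1027) = 25*(-1027) = -25675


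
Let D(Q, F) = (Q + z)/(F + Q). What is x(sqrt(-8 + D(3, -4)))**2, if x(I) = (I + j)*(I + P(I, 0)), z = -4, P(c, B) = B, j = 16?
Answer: (-7 + 16*I*sqrt(7))**2 ≈ -1743.0 - 592.65*I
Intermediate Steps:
D(Q, F) = (-4 + Q)/(F + Q) (D(Q, F) = (Q - 4)/(F + Q) = (-4 + Q)/(F + Q))
x(I) = I*(16 + I) (x(I) = (I + 16)*(I + 0) = (16 + I)*I = I*(16 + I))
x(sqrt(-8 + D(3, -4)))**2 = (sqrt(-8 + (-4 + 3)/(-4 + 3))*(16 + sqrt(-8 + (-4 + 3)/(-4 + 3))))**2 = (sqrt(-8 - 1/(-1))*(16 + sqrt(-8 - 1/(-1))))**2 = (sqrt(-8 - 1*(-1))*(16 + sqrt(-8 - 1*(-1))))**2 = (sqrt(-8 + 1)*(16 + sqrt(-8 + 1)))**2 = (sqrt(-7)*(16 + sqrt(-7)))**2 = ((I*sqrt(7))*(16 + I*sqrt(7)))**2 = (I*sqrt(7)*(16 + I*sqrt(7)))**2 = -7*(16 + I*sqrt(7))**2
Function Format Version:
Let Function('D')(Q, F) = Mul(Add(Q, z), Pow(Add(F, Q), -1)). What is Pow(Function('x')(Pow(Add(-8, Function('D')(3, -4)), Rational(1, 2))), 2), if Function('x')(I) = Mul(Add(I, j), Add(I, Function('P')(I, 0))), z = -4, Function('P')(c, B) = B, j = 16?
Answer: Pow(Add(-7, Mul(16, I, Pow(7, Rational(1, 2)))), 2) ≈ Add(-1743.0, Mul(-592.65, I))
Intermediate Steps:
Function('D')(Q, F) = Mul(Pow(Add(F, Q), -1), Add(-4, Q)) (Function('D')(Q, F) = Mul(Add(Q, -4), Pow(Add(F, Q), -1)) = Mul(Add(-4, Q), Pow(Add(F, Q), -1)) = Mul(Pow(Add(F, Q), -1), Add(-4, Q)))
Function('x')(I) = Mul(I, Add(16, I)) (Function('x')(I) = Mul(Add(I, 16), Add(I, 0)) = Mul(Add(16, I), I) = Mul(I, Add(16, I)))
Pow(Function('x')(Pow(Add(-8, Function('D')(3, -4)), Rational(1, 2))), 2) = Pow(Mul(Pow(Add(-8, Mul(Pow(Add(-4, 3), -1), Add(-4, 3))), Rational(1, 2)), Add(16, Pow(Add(-8, Mul(Pow(Add(-4, 3), -1), Add(-4, 3))), Rational(1, 2)))), 2) = Pow(Mul(Pow(Add(-8, Mul(Pow(-1, -1), -1)), Rational(1, 2)), Add(16, Pow(Add(-8, Mul(Pow(-1, -1), -1)), Rational(1, 2)))), 2) = Pow(Mul(Pow(Add(-8, Mul(-1, -1)), Rational(1, 2)), Add(16, Pow(Add(-8, Mul(-1, -1)), Rational(1, 2)))), 2) = Pow(Mul(Pow(Add(-8, 1), Rational(1, 2)), Add(16, Pow(Add(-8, 1), Rational(1, 2)))), 2) = Pow(Mul(Pow(-7, Rational(1, 2)), Add(16, Pow(-7, Rational(1, 2)))), 2) = Pow(Mul(Mul(I, Pow(7, Rational(1, 2))), Add(16, Mul(I, Pow(7, Rational(1, 2))))), 2) = Pow(Mul(I, Pow(7, Rational(1, 2)), Add(16, Mul(I, Pow(7, Rational(1, 2))))), 2) = Mul(-7, Pow(Add(16, Mul(I, Pow(7, Rational(1, 2)))), 2))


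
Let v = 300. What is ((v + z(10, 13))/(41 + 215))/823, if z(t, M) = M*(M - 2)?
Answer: 443/210688 ≈ 0.0021026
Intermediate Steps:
z(t, M) = M*(-2 + M)
((v + z(10, 13))/(41 + 215))/823 = ((300 + 13*(-2 + 13))/(41 + 215))/823 = ((300 + 13*11)/256)*(1/823) = ((300 + 143)*(1/256))*(1/823) = (443*(1/256))*(1/823) = (443/256)*(1/823) = 443/210688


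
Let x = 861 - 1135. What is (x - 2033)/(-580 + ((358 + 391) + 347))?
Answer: -769/172 ≈ -4.4709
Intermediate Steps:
x = -274
(x - 2033)/(-580 + ((358 + 391) + 347)) = (-274 - 2033)/(-580 + ((358 + 391) + 347)) = -2307/(-580 + (749 + 347)) = -2307/(-580 + 1096) = -2307/516 = -2307*1/516 = -769/172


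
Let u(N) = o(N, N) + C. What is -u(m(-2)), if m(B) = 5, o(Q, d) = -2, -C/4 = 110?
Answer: 442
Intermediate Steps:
C = -440 (C = -4*110 = -440)
u(N) = -442 (u(N) = -2 - 440 = -442)
-u(m(-2)) = -1*(-442) = 442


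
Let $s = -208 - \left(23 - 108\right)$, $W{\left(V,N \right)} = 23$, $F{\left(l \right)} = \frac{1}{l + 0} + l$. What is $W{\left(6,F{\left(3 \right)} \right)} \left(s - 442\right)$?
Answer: $-12995$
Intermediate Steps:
$F{\left(l \right)} = l + \frac{1}{l}$ ($F{\left(l \right)} = \frac{1}{l} + l = l + \frac{1}{l}$)
$s = -123$ ($s = -208 - \left(23 - 108\right) = -208 - -85 = -208 + 85 = -123$)
$W{\left(6,F{\left(3 \right)} \right)} \left(s - 442\right) = 23 \left(-123 - 442\right) = 23 \left(-565\right) = -12995$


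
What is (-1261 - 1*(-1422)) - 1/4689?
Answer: 754928/4689 ≈ 161.00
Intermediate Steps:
(-1261 - 1*(-1422)) - 1/4689 = (-1261 + 1422) - 1*1/4689 = 161 - 1/4689 = 754928/4689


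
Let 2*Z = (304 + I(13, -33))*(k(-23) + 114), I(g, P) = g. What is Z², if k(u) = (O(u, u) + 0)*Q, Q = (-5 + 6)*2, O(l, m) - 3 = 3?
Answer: 398840841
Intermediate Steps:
O(l, m) = 6 (O(l, m) = 3 + 3 = 6)
Q = 2 (Q = 1*2 = 2)
k(u) = 12 (k(u) = (6 + 0)*2 = 6*2 = 12)
Z = 19971 (Z = ((304 + 13)*(12 + 114))/2 = (317*126)/2 = (½)*39942 = 19971)
Z² = 19971² = 398840841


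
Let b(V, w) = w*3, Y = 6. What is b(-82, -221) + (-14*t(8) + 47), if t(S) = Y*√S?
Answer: -616 - 168*√2 ≈ -853.59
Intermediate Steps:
b(V, w) = 3*w
t(S) = 6*√S
b(-82, -221) + (-14*t(8) + 47) = 3*(-221) + (-84*√8 + 47) = -663 + (-84*2*√2 + 47) = -663 + (-168*√2 + 47) = -663 + (47 - 168*√2) = -616 - 168*√2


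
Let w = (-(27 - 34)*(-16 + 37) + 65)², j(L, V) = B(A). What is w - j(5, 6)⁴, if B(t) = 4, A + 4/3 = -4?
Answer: 44688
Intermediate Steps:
A = -16/3 (A = -4/3 - 4 = -16/3 ≈ -5.3333)
j(L, V) = 4
w = 44944 (w = (-(-7)*21 + 65)² = (-1*(-147) + 65)² = (147 + 65)² = 212² = 44944)
w - j(5, 6)⁴ = 44944 - 1*4⁴ = 44944 - 1*256 = 44944 - 256 = 44688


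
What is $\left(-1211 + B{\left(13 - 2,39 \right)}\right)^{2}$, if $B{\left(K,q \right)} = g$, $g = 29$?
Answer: $1397124$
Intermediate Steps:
$B{\left(K,q \right)} = 29$
$\left(-1211 + B{\left(13 - 2,39 \right)}\right)^{2} = \left(-1211 + 29\right)^{2} = \left(-1182\right)^{2} = 1397124$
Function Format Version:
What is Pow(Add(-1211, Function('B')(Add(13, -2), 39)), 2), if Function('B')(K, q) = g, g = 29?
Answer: 1397124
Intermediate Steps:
Function('B')(K, q) = 29
Pow(Add(-1211, Function('B')(Add(13, -2), 39)), 2) = Pow(Add(-1211, 29), 2) = Pow(-1182, 2) = 1397124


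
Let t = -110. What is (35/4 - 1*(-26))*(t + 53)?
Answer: -7923/4 ≈ -1980.8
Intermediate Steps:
(35/4 - 1*(-26))*(t + 53) = (35/4 - 1*(-26))*(-110 + 53) = (35*(¼) + 26)*(-57) = (35/4 + 26)*(-57) = (139/4)*(-57) = -7923/4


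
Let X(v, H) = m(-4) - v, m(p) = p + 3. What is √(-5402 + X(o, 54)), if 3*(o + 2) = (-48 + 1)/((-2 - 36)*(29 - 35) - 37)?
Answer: I*√1773277998/573 ≈ 73.491*I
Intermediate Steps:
o = -1193/573 (o = -2 + ((-48 + 1)/((-2 - 36)*(29 - 35) - 37))/3 = -2 + (-47/(-38*(-6) - 37))/3 = -2 + (-47/(228 - 37))/3 = -2 + (-47/191)/3 = -2 + (-47*1/191)/3 = -2 + (⅓)*(-47/191) = -2 - 47/573 = -1193/573 ≈ -2.0820)
m(p) = 3 + p
X(v, H) = -1 - v (X(v, H) = (3 - 4) - v = -1 - v)
√(-5402 + X(o, 54)) = √(-5402 + (-1 - 1*(-1193/573))) = √(-5402 + (-1 + 1193/573)) = √(-5402 + 620/573) = √(-3094726/573) = I*√1773277998/573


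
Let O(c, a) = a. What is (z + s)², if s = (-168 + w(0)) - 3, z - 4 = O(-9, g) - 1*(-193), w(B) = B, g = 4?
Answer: 900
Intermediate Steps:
z = 201 (z = 4 + (4 - 1*(-193)) = 4 + (4 + 193) = 4 + 197 = 201)
s = -171 (s = (-168 + 0) - 3 = -168 - 3 = -171)
(z + s)² = (201 - 171)² = 30² = 900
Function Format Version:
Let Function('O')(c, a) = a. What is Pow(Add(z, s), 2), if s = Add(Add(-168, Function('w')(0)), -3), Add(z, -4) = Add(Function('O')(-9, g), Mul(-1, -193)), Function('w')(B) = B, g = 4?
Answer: 900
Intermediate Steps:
z = 201 (z = Add(4, Add(4, Mul(-1, -193))) = Add(4, Add(4, 193)) = Add(4, 197) = 201)
s = -171 (s = Add(Add(-168, 0), -3) = Add(-168, -3) = -171)
Pow(Add(z, s), 2) = Pow(Add(201, -171), 2) = Pow(30, 2) = 900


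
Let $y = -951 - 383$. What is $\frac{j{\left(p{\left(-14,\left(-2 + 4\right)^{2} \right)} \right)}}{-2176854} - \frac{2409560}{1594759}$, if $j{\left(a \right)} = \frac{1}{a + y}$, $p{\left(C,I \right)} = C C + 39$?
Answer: $- \frac{5764541094745001}{3815241701496414} \approx -1.5109$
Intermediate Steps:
$y = -1334$ ($y = -951 - 383 = -1334$)
$p{\left(C,I \right)} = 39 + C^{2}$ ($p{\left(C,I \right)} = C^{2} + 39 = 39 + C^{2}$)
$j{\left(a \right)} = \frac{1}{-1334 + a}$ ($j{\left(a \right)} = \frac{1}{a - 1334} = \frac{1}{-1334 + a}$)
$\frac{j{\left(p{\left(-14,\left(-2 + 4\right)^{2} \right)} \right)}}{-2176854} - \frac{2409560}{1594759} = \frac{1}{\left(-1334 + \left(39 + \left(-14\right)^{2}\right)\right) \left(-2176854\right)} - \frac{2409560}{1594759} = \frac{1}{-1334 + \left(39 + 196\right)} \left(- \frac{1}{2176854}\right) - \frac{2409560}{1594759} = \frac{1}{-1334 + 235} \left(- \frac{1}{2176854}\right) - \frac{2409560}{1594759} = \frac{1}{-1099} \left(- \frac{1}{2176854}\right) - \frac{2409560}{1594759} = \left(- \frac{1}{1099}\right) \left(- \frac{1}{2176854}\right) - \frac{2409560}{1594759} = \frac{1}{2392362546} - \frac{2409560}{1594759} = - \frac{5764541094745001}{3815241701496414}$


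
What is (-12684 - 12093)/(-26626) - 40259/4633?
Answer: -957144293/123358258 ≈ -7.7591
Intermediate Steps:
(-12684 - 12093)/(-26626) - 40259/4633 = -24777*(-1/26626) - 40259*1/4633 = 24777/26626 - 40259/4633 = -957144293/123358258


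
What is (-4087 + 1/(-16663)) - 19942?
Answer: -400395228/16663 ≈ -24029.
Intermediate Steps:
(-4087 + 1/(-16663)) - 19942 = (-4087 - 1/16663) - 19942 = -68101682/16663 - 19942 = -400395228/16663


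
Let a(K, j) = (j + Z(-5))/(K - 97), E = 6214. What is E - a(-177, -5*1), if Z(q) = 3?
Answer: 851317/137 ≈ 6214.0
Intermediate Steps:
a(K, j) = (3 + j)/(-97 + K) (a(K, j) = (j + 3)/(K - 97) = (3 + j)/(-97 + K))
E - a(-177, -5*1) = 6214 - (3 - 5*1)/(-97 - 177) = 6214 - (3 - 5)/(-274) = 6214 - (-1)*(-2)/274 = 6214 - 1*1/137 = 6214 - 1/137 = 851317/137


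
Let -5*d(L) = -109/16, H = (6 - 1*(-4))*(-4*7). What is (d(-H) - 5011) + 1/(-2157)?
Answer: -864463127/172560 ≈ -5009.6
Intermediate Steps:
H = -280 (H = (6 + 4)*(-28) = 10*(-28) = -280)
d(L) = 109/80 (d(L) = -(-109)/(5*16) = -⅕*(-109/16) = 109/80)
(d(-H) - 5011) + 1/(-2157) = (109/80 - 5011) + 1/(-2157) = -400771/80 - 1/2157 = -864463127/172560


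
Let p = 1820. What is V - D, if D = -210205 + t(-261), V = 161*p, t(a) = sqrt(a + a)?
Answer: 503225 - 3*I*sqrt(58) ≈ 5.0323e+5 - 22.847*I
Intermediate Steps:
t(a) = sqrt(2)*sqrt(a) (t(a) = sqrt(2*a) = sqrt(2)*sqrt(a))
V = 293020 (V = 161*1820 = 293020)
D = -210205 + 3*I*sqrt(58) (D = -210205 + sqrt(2)*sqrt(-261) = -210205 + sqrt(2)*(3*I*sqrt(29)) = -210205 + 3*I*sqrt(58) ≈ -2.1021e+5 + 22.847*I)
V - D = 293020 - (-210205 + 3*I*sqrt(58)) = 293020 + (210205 - 3*I*sqrt(58)) = 503225 - 3*I*sqrt(58)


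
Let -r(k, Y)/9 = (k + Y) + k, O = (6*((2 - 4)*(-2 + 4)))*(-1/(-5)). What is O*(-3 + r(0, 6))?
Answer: 1368/5 ≈ 273.60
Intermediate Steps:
O = -24/5 (O = (6*(-2*2))*(-1*(-⅕)) = (6*(-4))*(⅕) = -24*⅕ = -24/5 ≈ -4.8000)
r(k, Y) = -18*k - 9*Y (r(k, Y) = -9*((k + Y) + k) = -9*((Y + k) + k) = -9*(Y + 2*k) = -18*k - 9*Y)
O*(-3 + r(0, 6)) = -24*(-3 + (-18*0 - 9*6))/5 = -24*(-3 + (0 - 54))/5 = -24*(-3 - 54)/5 = -24/5*(-57) = 1368/5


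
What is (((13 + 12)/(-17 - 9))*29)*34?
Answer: -12325/13 ≈ -948.08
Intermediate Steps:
(((13 + 12)/(-17 - 9))*29)*34 = ((25/(-26))*29)*34 = ((25*(-1/26))*29)*34 = -25/26*29*34 = -725/26*34 = -12325/13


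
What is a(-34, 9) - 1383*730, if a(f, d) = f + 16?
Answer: -1009608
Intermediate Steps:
a(f, d) = 16 + f
a(-34, 9) - 1383*730 = (16 - 34) - 1383*730 = -18 - 1009590 = -1009608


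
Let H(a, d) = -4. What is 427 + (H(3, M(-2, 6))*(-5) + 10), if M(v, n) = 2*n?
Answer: 457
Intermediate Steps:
427 + (H(3, M(-2, 6))*(-5) + 10) = 427 + (-4*(-5) + 10) = 427 + (20 + 10) = 427 + 30 = 457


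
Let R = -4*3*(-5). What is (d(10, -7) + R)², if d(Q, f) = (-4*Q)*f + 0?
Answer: 115600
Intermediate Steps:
R = 60 (R = -12*(-5) = 60)
d(Q, f) = -4*Q*f (d(Q, f) = -4*Q*f + 0 = -4*Q*f)
(d(10, -7) + R)² = (-4*10*(-7) + 60)² = (280 + 60)² = 340² = 115600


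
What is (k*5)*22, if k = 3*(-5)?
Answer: -1650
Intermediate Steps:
k = -15
(k*5)*22 = -15*5*22 = -75*22 = -1650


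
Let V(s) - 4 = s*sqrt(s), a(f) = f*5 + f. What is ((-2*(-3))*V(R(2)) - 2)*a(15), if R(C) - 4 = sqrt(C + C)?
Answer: 1980 + 3240*sqrt(6) ≈ 9916.3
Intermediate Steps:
a(f) = 6*f (a(f) = 5*f + f = 6*f)
R(C) = 4 + sqrt(2)*sqrt(C) (R(C) = 4 + sqrt(C + C) = 4 + sqrt(2*C) = 4 + sqrt(2)*sqrt(C))
V(s) = 4 + s**(3/2) (V(s) = 4 + s*sqrt(s) = 4 + s**(3/2))
((-2*(-3))*V(R(2)) - 2)*a(15) = ((-2*(-3))*(4 + (4 + sqrt(2)*sqrt(2))**(3/2)) - 2)*(6*15) = (6*(4 + (4 + 2)**(3/2)) - 2)*90 = (6*(4 + 6**(3/2)) - 2)*90 = (6*(4 + 6*sqrt(6)) - 2)*90 = ((24 + 36*sqrt(6)) - 2)*90 = (22 + 36*sqrt(6))*90 = 1980 + 3240*sqrt(6)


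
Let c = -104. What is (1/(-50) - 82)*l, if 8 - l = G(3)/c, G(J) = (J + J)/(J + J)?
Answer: -3416133/5200 ≈ -656.95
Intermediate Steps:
G(J) = 1 (G(J) = (2*J)/((2*J)) = (2*J)*(1/(2*J)) = 1)
l = 833/104 (l = 8 - 1/(-104) = 8 - (-1)/104 = 8 - 1*(-1/104) = 8 + 1/104 = 833/104 ≈ 8.0096)
(1/(-50) - 82)*l = (1/(-50) - 82)*(833/104) = (-1/50 - 82)*(833/104) = -4101/50*833/104 = -3416133/5200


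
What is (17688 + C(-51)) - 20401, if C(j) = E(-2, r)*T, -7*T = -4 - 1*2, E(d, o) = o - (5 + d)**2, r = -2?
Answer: -19057/7 ≈ -2722.4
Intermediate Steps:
T = 6/7 (T = -(-4 - 1*2)/7 = -(-4 - 2)/7 = -1/7*(-6) = 6/7 ≈ 0.85714)
C(j) = -66/7 (C(j) = (-2 - (5 - 2)**2)*(6/7) = (-2 - 1*3**2)*(6/7) = (-2 - 1*9)*(6/7) = (-2 - 9)*(6/7) = -11*6/7 = -66/7)
(17688 + C(-51)) - 20401 = (17688 - 66/7) - 20401 = 123750/7 - 20401 = -19057/7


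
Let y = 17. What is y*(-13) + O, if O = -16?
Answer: -237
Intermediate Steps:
y*(-13) + O = 17*(-13) - 16 = -221 - 16 = -237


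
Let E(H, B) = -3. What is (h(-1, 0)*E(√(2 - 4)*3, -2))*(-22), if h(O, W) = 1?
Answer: 66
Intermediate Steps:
(h(-1, 0)*E(√(2 - 4)*3, -2))*(-22) = (1*(-3))*(-22) = -3*(-22) = 66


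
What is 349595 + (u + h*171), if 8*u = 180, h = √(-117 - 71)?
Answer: 699235/2 + 342*I*√47 ≈ 3.4962e+5 + 2344.6*I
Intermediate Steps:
h = 2*I*√47 (h = √(-188) = 2*I*√47 ≈ 13.711*I)
u = 45/2 (u = (⅛)*180 = 45/2 ≈ 22.500)
349595 + (u + h*171) = 349595 + (45/2 + (2*I*√47)*171) = 349595 + (45/2 + 342*I*√47) = 699235/2 + 342*I*√47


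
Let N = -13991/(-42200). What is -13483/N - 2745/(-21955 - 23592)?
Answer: -25915412076905/637248077 ≈ -40668.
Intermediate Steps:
N = 13991/42200 (N = -13991*(-1/42200) = 13991/42200 ≈ 0.33154)
-13483/N - 2745/(-21955 - 23592) = -13483/13991/42200 - 2745/(-21955 - 23592) = -13483*42200/13991 - 2745/(-45547) = -568982600/13991 - 2745*(-1/45547) = -568982600/13991 + 2745/45547 = -25915412076905/637248077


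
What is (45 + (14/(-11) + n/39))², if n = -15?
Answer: 38415204/20449 ≈ 1878.6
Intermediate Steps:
(45 + (14/(-11) + n/39))² = (45 + (14/(-11) - 15/39))² = (45 + (14*(-1/11) - 15*1/39))² = (45 + (-14/11 - 5/13))² = (45 - 237/143)² = (6198/143)² = 38415204/20449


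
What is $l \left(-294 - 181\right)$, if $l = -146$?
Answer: $69350$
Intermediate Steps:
$l \left(-294 - 181\right) = - 146 \left(-294 - 181\right) = \left(-146\right) \left(-475\right) = 69350$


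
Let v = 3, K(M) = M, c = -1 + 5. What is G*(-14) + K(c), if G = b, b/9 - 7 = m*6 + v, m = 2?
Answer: -2768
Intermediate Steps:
c = 4
b = 198 (b = 63 + 9*(2*6 + 3) = 63 + 9*(12 + 3) = 63 + 9*15 = 63 + 135 = 198)
G = 198
G*(-14) + K(c) = 198*(-14) + 4 = -2772 + 4 = -2768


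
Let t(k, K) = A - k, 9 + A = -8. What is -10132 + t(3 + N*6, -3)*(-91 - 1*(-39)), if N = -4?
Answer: -10340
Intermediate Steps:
A = -17 (A = -9 - 8 = -17)
t(k, K) = -17 - k
-10132 + t(3 + N*6, -3)*(-91 - 1*(-39)) = -10132 + (-17 - (3 - 4*6))*(-91 - 1*(-39)) = -10132 + (-17 - (3 - 24))*(-91 + 39) = -10132 + (-17 - 1*(-21))*(-52) = -10132 + (-17 + 21)*(-52) = -10132 + 4*(-52) = -10132 - 208 = -10340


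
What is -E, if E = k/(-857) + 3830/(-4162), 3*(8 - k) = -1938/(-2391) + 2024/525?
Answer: 2076935970307/2238678774675 ≈ 0.92775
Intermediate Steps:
k = 8089922/1255275 (k = 8 - (-1938/(-2391) + 2024/525)/3 = 8 - (-1938*(-1/2391) + 2024*(1/525))/3 = 8 - (646/797 + 2024/525)/3 = 8 - 1/3*1952278/418425 = 8 - 1952278/1255275 = 8089922/1255275 ≈ 6.4447)
E = -2076935970307/2238678774675 (E = (8089922/1255275)/(-857) + 3830/(-4162) = (8089922/1255275)*(-1/857) + 3830*(-1/4162) = -8089922/1075770675 - 1915/2081 = -2076935970307/2238678774675 ≈ -0.92775)
-E = -1*(-2076935970307/2238678774675) = 2076935970307/2238678774675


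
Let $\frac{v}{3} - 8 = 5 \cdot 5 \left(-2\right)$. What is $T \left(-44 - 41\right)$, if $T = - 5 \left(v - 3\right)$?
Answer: $-54825$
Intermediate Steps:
$v = -126$ ($v = 24 + 3 \cdot 5 \cdot 5 \left(-2\right) = 24 + 3 \cdot 25 \left(-2\right) = 24 + 3 \left(-50\right) = 24 - 150 = -126$)
$T = 645$ ($T = - 5 \left(-126 - 3\right) = \left(-5\right) \left(-129\right) = 645$)
$T \left(-44 - 41\right) = 645 \left(-44 - 41\right) = 645 \left(-85\right) = -54825$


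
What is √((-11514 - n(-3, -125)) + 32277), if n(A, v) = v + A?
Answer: √20891 ≈ 144.54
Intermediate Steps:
n(A, v) = A + v
√((-11514 - n(-3, -125)) + 32277) = √((-11514 - (-3 - 125)) + 32277) = √((-11514 - 1*(-128)) + 32277) = √((-11514 + 128) + 32277) = √(-11386 + 32277) = √20891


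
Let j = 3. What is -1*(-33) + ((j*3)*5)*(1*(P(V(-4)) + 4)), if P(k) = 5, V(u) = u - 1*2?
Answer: 438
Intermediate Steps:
V(u) = -2 + u (V(u) = u - 2 = -2 + u)
-1*(-33) + ((j*3)*5)*(1*(P(V(-4)) + 4)) = -1*(-33) + ((3*3)*5)*(1*(5 + 4)) = 33 + (9*5)*(1*9) = 33 + 45*9 = 33 + 405 = 438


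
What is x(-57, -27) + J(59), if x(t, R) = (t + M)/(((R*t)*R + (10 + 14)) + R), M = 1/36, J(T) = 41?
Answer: 61338707/1496016 ≈ 41.001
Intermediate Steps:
M = 1/36 ≈ 0.027778
x(t, R) = (1/36 + t)/(24 + R + t*R**2) (x(t, R) = (t + 1/36)/(((R*t)*R + (10 + 14)) + R) = (1/36 + t)/((t*R**2 + 24) + R) = (1/36 + t)/((24 + t*R**2) + R) = (1/36 + t)/(24 + R + t*R**2))
x(-57, -27) + J(59) = (1/36 - 57)/(24 - 27 - 57*(-27)**2) + 41 = -2051/36/(24 - 27 - 57*729) + 41 = -2051/36/(24 - 27 - 41553) + 41 = -2051/36/(-41556) + 41 = -1/41556*(-2051/36) + 41 = 2051/1496016 + 41 = 61338707/1496016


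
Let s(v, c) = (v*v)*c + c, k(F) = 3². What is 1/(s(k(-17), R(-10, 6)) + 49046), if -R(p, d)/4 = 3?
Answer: 1/48062 ≈ 2.0806e-5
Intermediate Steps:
k(F) = 9
R(p, d) = -12 (R(p, d) = -4*3 = -12)
s(v, c) = c + c*v² (s(v, c) = v²*c + c = c*v² + c = c + c*v²)
1/(s(k(-17), R(-10, 6)) + 49046) = 1/(-12*(1 + 9²) + 49046) = 1/(-12*(1 + 81) + 49046) = 1/(-12*82 + 49046) = 1/(-984 + 49046) = 1/48062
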